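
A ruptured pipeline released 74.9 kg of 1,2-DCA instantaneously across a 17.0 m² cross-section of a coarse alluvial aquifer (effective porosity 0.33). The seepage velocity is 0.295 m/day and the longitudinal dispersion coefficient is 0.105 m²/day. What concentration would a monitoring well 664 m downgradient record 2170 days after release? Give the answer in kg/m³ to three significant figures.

For an instantaneous plane source, C(x,t) = M/(n_e·A·√(4πDt)) · exp(−(x−vt)²/(4Dt)), with n_e·A the pore (flow) area.
Plume center vt = 0.295 × 2170 = 640.15 m, so the well at 664 m is 23.85 m downgradient of the peak.
√(4πDt) = 53.51 m, giving peak height M/(n_e·A·√(4πDt)) = 74.9/(0.33 × 17.0 × 53.51) = 0.2495 kg/m³.
(x−vt)²/(4Dt) = (23.85)²/(4 × 0.105 × 2170) = 0.6241; exp(−0.6241) = 0.5357.
C = 0.2495 × 0.5357 = 0.134 kg/m³.

0.134 kg/m³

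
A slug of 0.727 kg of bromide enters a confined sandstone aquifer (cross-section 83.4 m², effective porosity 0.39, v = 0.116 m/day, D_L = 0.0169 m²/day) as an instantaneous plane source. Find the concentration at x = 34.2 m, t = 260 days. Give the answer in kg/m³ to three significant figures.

0.00119 kg/m³

For an instantaneous plane source, C(x,t) = M/(n_e·A·√(4πDt)) · exp(−(x−vt)²/(4Dt)), with n_e·A the pore (flow) area.
Plume center vt = 0.116 × 260 = 30.16 m, so the well at 34.2 m is 4.04 m downgradient of the peak.
√(4πDt) = 7.431 m, giving peak height M/(n_e·A·√(4πDt)) = 0.727/(0.39 × 83.4 × 7.431) = 0.003008 kg/m³.
(x−vt)²/(4Dt) = (4.04)²/(4 × 0.0169 × 260) = 0.9286; exp(−0.9286) = 0.3951.
C = 0.003008 × 0.3951 = 0.00119 kg/m³.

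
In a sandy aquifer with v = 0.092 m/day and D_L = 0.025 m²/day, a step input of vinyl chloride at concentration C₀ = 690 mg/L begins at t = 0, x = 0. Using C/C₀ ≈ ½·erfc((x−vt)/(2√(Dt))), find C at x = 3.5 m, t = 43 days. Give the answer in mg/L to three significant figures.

For a continuous step input, C/C₀ ≈ ½·erfc((x−vt)/(2√(Dt))).
vt = 0.092 × 43 = 3.956 m and 2√(Dt) = 2√(0.025 × 43) = 2.074 m.
Argument (x−vt)/(2√(Dt)) = (3.5 − 3.956)/2.074 = -0.2199; ½·erfc(-0.2199) = 0.6221.
C = 690 × 0.6221 = 429 mg/L.

429 mg/L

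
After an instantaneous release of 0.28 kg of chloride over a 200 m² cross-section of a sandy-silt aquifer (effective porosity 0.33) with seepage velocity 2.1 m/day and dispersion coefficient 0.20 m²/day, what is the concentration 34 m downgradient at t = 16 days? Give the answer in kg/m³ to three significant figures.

0.000661 kg/m³

For an instantaneous plane source, C(x,t) = M/(n_e·A·√(4πDt)) · exp(−(x−vt)²/(4Dt)), with n_e·A the pore (flow) area.
Plume center vt = 2.1 × 16 = 33.6 m, so the well at 34 m is 0.4 m downgradient of the peak.
√(4πDt) = 6.341 m, giving peak height M/(n_e·A·√(4πDt)) = 0.28/(0.33 × 200 × 6.341) = 0.0006690 kg/m³.
(x−vt)²/(4Dt) = (0.4)²/(4 × 0.20 × 16) = 0.01250; exp(−0.01250) = 0.9876.
C = 0.0006690 × 0.9876 = 0.000661 kg/m³.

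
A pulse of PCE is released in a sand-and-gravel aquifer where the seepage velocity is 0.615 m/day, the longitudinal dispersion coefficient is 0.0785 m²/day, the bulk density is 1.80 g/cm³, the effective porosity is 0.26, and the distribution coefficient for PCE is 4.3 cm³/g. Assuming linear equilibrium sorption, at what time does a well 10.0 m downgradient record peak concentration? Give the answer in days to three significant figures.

494 days

Retardation factor R = 1 + ρ_b·K_d/n = 1 + 1.80 × 4.3/0.26 = 30.77.
Sorption retards both mechanisms: v_R = v/R = 0.01999 m/day, D_R = D/R = 0.002551 m²/day.
Peak time from v_R²t² + 2D_R t − x² = 0: t = (√(D_R² + v_R²x²) − D_R)/v_R².
√(D_R² + v_R²x²) = √(0.002551² + 0.01999² × 10.0²) = 0.1999; v_R² = 0.0003996.
t = (0.1999 − 0.002551)/0.0003996 = 494 days.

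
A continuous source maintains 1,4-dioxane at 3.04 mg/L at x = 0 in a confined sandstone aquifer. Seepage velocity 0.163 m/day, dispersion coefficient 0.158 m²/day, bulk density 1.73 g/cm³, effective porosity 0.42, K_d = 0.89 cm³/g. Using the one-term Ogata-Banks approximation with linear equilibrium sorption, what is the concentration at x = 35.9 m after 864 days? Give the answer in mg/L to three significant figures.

Retardation factor R = 1 + ρ_b·K_d/n = 1 + 1.73 × 0.89/0.42 = 4.666.
Sorption retards both mechanisms: v_R = v/R = 0.03493 m/day, D_R = D/R = 0.03386 m²/day.
v_R·t = 0.03493 × 864 = 30.17952 m; 2√(D_R t) = 10.82 m; argument = (35.9 − 30.17952)/10.82 = 0.5287.
C = C₀ × ½·erfc(0.5287) = 3.04 × 0.2273 = 0.691 mg/L.

0.691 mg/L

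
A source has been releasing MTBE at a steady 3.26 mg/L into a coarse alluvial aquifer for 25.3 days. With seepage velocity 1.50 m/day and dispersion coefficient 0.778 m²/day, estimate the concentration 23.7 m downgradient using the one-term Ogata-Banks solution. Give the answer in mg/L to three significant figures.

3.22 mg/L

For a continuous step input, C/C₀ ≈ ½·erfc((x−vt)/(2√(Dt))).
vt = 1.50 × 25.3 = 37.95 m and 2√(Dt) = 2√(0.778 × 25.3) = 8.873 m.
Argument (x−vt)/(2√(Dt)) = (23.7 − 37.95)/8.873 = -1.606; ½·erfc(-1.606) = 0.9884.
C = 3.26 × 0.9884 = 3.22 mg/L.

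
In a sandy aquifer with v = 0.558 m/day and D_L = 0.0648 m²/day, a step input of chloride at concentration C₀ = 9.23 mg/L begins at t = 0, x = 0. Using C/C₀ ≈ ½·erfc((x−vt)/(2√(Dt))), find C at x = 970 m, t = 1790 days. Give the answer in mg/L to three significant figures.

8.96 mg/L

For a continuous step input, C/C₀ ≈ ½·erfc((x−vt)/(2√(Dt))).
vt = 0.558 × 1790 = 998.82 m and 2√(Dt) = 2√(0.0648 × 1790) = 21.54 m.
Argument (x−vt)/(2√(Dt)) = (970 − 998.82)/21.54 = -1.338; ½·erfc(-1.338) = 0.9708.
C = 9.23 × 0.9708 = 8.96 mg/L.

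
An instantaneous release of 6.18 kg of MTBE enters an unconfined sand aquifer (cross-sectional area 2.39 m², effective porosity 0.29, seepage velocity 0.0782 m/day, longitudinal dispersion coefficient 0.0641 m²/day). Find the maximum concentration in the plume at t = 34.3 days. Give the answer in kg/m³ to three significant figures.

The peak of an instantaneous 1D plume sits at x = vt; there the Gaussian factor is 1 and C_max = M/(n_e·A·√(4πDt)), where n_e·A is the pore area the mass is dissolved in.
√(4πDt) = √(4π × 0.0641 × 34.3) = 5.256 m, so C_max = 6.18/(0.29 × 2.39 × 5.256) = 1.70 kg/m³.

1.70 kg/m³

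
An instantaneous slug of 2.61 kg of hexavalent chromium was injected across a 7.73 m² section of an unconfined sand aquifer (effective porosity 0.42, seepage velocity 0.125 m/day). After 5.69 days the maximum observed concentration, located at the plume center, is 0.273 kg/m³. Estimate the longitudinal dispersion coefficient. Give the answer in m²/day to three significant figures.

0.121 m²/day

At the plume center C_max = M/(n_e·A·√(4πDt)), so D = M²/(4πt·(n_e·A·C_max)²).
n_e·A·C_max = 0.42 × 7.73 × 0.273 = 0.8863 kg/m.
D = 2.61²/(4π × 5.69 × 0.8863²) = 0.121 m²/day.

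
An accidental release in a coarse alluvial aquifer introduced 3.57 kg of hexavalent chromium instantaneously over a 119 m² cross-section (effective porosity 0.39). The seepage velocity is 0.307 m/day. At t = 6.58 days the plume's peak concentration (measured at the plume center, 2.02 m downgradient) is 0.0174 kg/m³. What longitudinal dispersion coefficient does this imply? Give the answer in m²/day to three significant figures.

At the plume center C_max = M/(n_e·A·√(4πDt)), so D = M²/(4πt·(n_e·A·C_max)²).
n_e·A·C_max = 0.39 × 119 × 0.0174 = 0.8075 kg/m.
D = 3.57²/(4π × 6.58 × 0.8075²) = 0.236 m²/day.

0.236 m²/day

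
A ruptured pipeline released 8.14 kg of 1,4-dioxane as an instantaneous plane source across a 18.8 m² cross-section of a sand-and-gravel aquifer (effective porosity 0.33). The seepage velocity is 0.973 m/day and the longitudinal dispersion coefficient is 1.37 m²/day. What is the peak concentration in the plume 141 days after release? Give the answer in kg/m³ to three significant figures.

0.0266 kg/m³

The peak of an instantaneous 1D plume sits at x = vt; there the Gaussian factor is 1 and C_max = M/(n_e·A·√(4πDt)), where n_e·A is the pore area the mass is dissolved in.
√(4πDt) = √(4π × 1.37 × 141) = 49.27 m, so C_max = 8.14/(0.33 × 18.8 × 49.27) = 0.0266 kg/m³.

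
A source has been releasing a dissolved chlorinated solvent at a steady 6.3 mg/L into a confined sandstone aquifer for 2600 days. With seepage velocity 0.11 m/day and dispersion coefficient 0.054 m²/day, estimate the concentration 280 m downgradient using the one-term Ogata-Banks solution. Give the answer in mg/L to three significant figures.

4.03 mg/L

For a continuous step input, C/C₀ ≈ ½·erfc((x−vt)/(2√(Dt))).
vt = 0.11 × 2600 = 286 m and 2√(Dt) = 2√(0.054 × 2600) = 23.70 m.
Argument (x−vt)/(2√(Dt)) = (280 − 286)/23.70 = -0.2532; ½·erfc(-0.2532) = 0.6399.
C = 6.3 × 0.6399 = 4.03 mg/L.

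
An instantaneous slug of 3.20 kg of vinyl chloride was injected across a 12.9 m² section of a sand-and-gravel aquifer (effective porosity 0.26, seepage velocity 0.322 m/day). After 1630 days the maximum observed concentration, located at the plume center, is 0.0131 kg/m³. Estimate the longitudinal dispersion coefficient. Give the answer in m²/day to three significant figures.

At the plume center C_max = M/(n_e·A·√(4πDt)), so D = M²/(4πt·(n_e·A·C_max)²).
n_e·A·C_max = 0.26 × 12.9 × 0.0131 = 0.04394 kg/m.
D = 3.20²/(4π × 1630 × 0.04394²) = 0.259 m²/day.

0.259 m²/day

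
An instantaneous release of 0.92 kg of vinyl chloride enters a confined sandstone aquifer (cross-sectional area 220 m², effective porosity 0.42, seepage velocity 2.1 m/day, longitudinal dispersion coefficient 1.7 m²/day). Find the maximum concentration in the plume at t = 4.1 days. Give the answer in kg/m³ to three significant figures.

0.00106 kg/m³

The peak of an instantaneous 1D plume sits at x = vt; there the Gaussian factor is 1 and C_max = M/(n_e·A·√(4πDt)), where n_e·A is the pore area the mass is dissolved in.
√(4πDt) = √(4π × 1.7 × 4.1) = 9.359 m, so C_max = 0.92/(0.42 × 220 × 9.359) = 0.00106 kg/m³.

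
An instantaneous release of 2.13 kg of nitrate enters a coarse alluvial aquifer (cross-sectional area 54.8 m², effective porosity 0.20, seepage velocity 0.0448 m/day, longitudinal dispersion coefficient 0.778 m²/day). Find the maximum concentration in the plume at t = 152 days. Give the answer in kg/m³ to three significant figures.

0.00504 kg/m³

The peak of an instantaneous 1D plume sits at x = vt; there the Gaussian factor is 1 and C_max = M/(n_e·A·√(4πDt)), where n_e·A is the pore area the mass is dissolved in.
√(4πDt) = √(4π × 0.778 × 152) = 38.55 m, so C_max = 2.13/(0.20 × 54.8 × 38.55) = 0.00504 kg/m³.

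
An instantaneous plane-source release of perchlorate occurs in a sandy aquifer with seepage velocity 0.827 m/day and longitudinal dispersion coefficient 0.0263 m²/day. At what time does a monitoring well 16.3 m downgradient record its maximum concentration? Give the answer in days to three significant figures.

For the 1D instantaneous-source solution, setting ∂C/∂t = 0 at fixed x gives v²t² + 2Dt − x² = 0, so t = (√(D² + v²x²) − D)/v².
√(D² + v²x²) = √(0.0263² + 0.827² × 16.3²) = 13.48; v² = 0.683929.
t = (13.48 − 0.0263)/0.683929 = 19.7 days (vs. the pure-advection estimate x/v = 19.7 d).

19.7 days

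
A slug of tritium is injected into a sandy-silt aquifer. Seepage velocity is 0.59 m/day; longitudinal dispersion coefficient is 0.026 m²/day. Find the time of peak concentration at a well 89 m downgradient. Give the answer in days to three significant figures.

For the 1D instantaneous-source solution, setting ∂C/∂t = 0 at fixed x gives v²t² + 2Dt − x² = 0, so t = (√(D² + v²x²) − D)/v².
√(D² + v²x²) = √(0.026² + 0.59² × 89²) = 52.51; v² = 0.3481.
t = (52.51 − 0.026)/0.3481 = 151 days (vs. the pure-advection estimate x/v = 151 d).

151 days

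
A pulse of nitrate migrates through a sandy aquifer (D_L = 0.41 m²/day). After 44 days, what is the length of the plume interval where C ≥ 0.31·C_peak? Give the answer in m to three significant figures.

The plume is Gaussian with σ = √(2Dt) = √(2 × 0.41 × 44) = 6.007 m.
C/C_peak = exp(−Δx²/(2σ²)) = 0.31 ⇒ Δx = σ·√(−2 ln 0.31) = 6.007 × 1.530 = 9.191 m.
Width = 2Δx = 18.4 m.

18.4 m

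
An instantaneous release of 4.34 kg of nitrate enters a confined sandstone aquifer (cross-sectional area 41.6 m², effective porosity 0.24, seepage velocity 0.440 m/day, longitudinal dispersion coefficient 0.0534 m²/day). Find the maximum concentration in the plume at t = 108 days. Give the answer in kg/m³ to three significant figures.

The peak of an instantaneous 1D plume sits at x = vt; there the Gaussian factor is 1 and C_max = M/(n_e·A·√(4πDt)), where n_e·A is the pore area the mass is dissolved in.
√(4πDt) = √(4π × 0.0534 × 108) = 8.513 m, so C_max = 4.34/(0.24 × 41.6 × 8.513) = 0.0511 kg/m³.

0.0511 kg/m³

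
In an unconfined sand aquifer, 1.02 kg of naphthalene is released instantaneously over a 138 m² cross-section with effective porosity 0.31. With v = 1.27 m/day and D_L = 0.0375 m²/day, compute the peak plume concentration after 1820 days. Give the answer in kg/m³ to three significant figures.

The peak of an instantaneous 1D plume sits at x = vt; there the Gaussian factor is 1 and C_max = M/(n_e·A·√(4πDt)), where n_e·A is the pore area the mass is dissolved in.
√(4πDt) = √(4π × 0.0375 × 1820) = 29.29 m, so C_max = 1.02/(0.31 × 138 × 29.29) = 0.000814 kg/m³.

0.000814 kg/m³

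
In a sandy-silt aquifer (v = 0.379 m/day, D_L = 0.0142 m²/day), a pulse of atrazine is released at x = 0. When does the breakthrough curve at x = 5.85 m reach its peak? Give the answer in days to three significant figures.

For the 1D instantaneous-source solution, setting ∂C/∂t = 0 at fixed x gives v²t² + 2Dt − x² = 0, so t = (√(D² + v²x²) − D)/v².
√(D² + v²x²) = √(0.0142² + 0.379² × 5.85²) = 2.217; v² = 0.143641.
t = (2.217 − 0.0142)/0.143641 = 15.3 days (vs. the pure-advection estimate x/v = 15.4 d).

15.3 days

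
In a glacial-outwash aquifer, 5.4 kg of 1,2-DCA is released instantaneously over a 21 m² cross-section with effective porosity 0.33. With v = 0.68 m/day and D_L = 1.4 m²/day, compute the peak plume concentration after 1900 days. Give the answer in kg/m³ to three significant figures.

The peak of an instantaneous 1D plume sits at x = vt; there the Gaussian factor is 1 and C_max = M/(n_e·A·√(4πDt)), where n_e·A is the pore area the mass is dissolved in.
√(4πDt) = √(4π × 1.4 × 1900) = 182.8 m, so C_max = 5.4/(0.33 × 21 × 182.8) = 0.00426 kg/m³.

0.00426 kg/m³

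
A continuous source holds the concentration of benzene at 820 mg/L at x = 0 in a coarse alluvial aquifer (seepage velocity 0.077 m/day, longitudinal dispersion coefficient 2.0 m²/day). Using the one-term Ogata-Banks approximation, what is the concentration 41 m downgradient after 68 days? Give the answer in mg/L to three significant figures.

12.3 mg/L

For a continuous step input, C/C₀ ≈ ½·erfc((x−vt)/(2√(Dt))).
vt = 0.077 × 68 = 5.236 m and 2√(Dt) = 2√(2.0 × 68) = 23.32 m.
Argument (x−vt)/(2√(Dt)) = (41 − 5.236)/23.32 = 1.534; ½·erfc(1.534) = 0.01503.
C = 820 × 0.01503 = 12.3 mg/L.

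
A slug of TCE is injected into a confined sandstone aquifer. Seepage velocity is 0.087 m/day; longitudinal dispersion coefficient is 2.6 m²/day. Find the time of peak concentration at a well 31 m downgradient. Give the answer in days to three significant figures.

151 days

For the 1D instantaneous-source solution, setting ∂C/∂t = 0 at fixed x gives v²t² + 2Dt − x² = 0, so t = (√(D² + v²x²) − D)/v².
√(D² + v²x²) = √(2.6² + 0.087² × 31²) = 3.746; v² = 0.007569.
t = (3.746 − 2.6)/0.007569 = 151 days (vs. the pure-advection estimate x/v = 356 d).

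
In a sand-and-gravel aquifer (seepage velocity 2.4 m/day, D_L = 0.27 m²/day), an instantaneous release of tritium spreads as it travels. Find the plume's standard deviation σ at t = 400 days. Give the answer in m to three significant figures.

Dispersive spreading gives a Gaussian with σ² = 2Dt; advection only shifts the center.
σ = √(2 × 0.27 × 400) = 14.7 m.

14.7 m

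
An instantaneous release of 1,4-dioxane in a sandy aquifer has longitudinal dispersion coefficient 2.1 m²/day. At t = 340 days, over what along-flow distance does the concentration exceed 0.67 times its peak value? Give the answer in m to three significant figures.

The plume is Gaussian with σ = √(2Dt) = √(2 × 2.1 × 340) = 37.79 m.
C/C_peak = exp(−Δx²/(2σ²)) = 0.67 ⇒ Δx = σ·√(−2 ln 0.67) = 37.79 × 0.8950 = 33.82 m.
Width = 2Δx = 67.6 m.

67.6 m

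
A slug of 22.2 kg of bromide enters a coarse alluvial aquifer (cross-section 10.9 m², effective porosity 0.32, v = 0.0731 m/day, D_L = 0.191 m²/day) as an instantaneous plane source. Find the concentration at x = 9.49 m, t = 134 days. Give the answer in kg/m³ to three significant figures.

0.355 kg/m³

For an instantaneous plane source, C(x,t) = M/(n_e·A·√(4πDt)) · exp(−(x−vt)²/(4Dt)), with n_e·A the pore (flow) area.
Plume center vt = 0.0731 × 134 = 9.7954 m, so the well at 9.49 m is 0.3054 m upgradient of the peak.
√(4πDt) = 17.93 m, giving peak height M/(n_e·A·√(4πDt)) = 22.2/(0.32 × 10.9 × 17.93) = 0.3550 kg/m³.
(x−vt)²/(4Dt) = (-0.3054)²/(4 × 0.191 × 134) = 0.0009110; exp(−0.0009110) = 0.9991.
C = 0.3550 × 0.9991 = 0.355 kg/m³.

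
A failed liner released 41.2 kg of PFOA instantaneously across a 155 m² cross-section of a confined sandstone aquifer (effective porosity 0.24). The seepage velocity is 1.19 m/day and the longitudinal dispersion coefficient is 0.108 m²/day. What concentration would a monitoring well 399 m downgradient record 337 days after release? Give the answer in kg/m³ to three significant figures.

For an instantaneous plane source, C(x,t) = M/(n_e·A·√(4πDt)) · exp(−(x−vt)²/(4Dt)), with n_e·A the pore (flow) area.
Plume center vt = 1.19 × 337 = 401.03 m, so the well at 399 m is 2.03 m upgradient of the peak.
√(4πDt) = 21.39 m, giving peak height M/(n_e·A·√(4πDt)) = 41.2/(0.24 × 155 × 21.39) = 0.05178 kg/m³.
(x−vt)²/(4Dt) = (-2.03)²/(4 × 0.108 × 337) = 0.02831; exp(−0.02831) = 0.9721.
C = 0.05178 × 0.9721 = 0.0503 kg/m³.

0.0503 kg/m³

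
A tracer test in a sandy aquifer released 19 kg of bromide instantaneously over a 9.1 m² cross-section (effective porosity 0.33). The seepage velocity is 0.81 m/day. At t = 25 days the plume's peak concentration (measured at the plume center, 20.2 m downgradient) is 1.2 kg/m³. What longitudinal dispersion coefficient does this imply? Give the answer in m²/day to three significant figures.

0.0885 m²/day

At the plume center C_max = M/(n_e·A·√(4πDt)), so D = M²/(4πt·(n_e·A·C_max)²).
n_e·A·C_max = 0.33 × 9.1 × 1.2 = 3.604 kg/m.
D = 19²/(4π × 25 × 3.604²) = 0.0885 m²/day.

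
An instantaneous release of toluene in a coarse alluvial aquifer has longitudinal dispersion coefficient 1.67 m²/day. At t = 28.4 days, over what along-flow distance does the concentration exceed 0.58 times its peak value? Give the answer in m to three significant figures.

20.3 m

The plume is Gaussian with σ = √(2Dt) = √(2 × 1.67 × 28.4) = 9.739 m.
C/C_peak = exp(−Δx²/(2σ²)) = 0.58 ⇒ Δx = σ·√(−2 ln 0.58) = 9.739 × 1.044 = 10.17 m.
Width = 2Δx = 20.3 m.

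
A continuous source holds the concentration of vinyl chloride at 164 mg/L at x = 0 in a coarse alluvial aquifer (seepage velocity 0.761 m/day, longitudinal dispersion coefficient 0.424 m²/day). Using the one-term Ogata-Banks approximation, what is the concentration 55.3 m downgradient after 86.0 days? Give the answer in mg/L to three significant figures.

For a continuous step input, C/C₀ ≈ ½·erfc((x−vt)/(2√(Dt))).
vt = 0.761 × 86.0 = 65.446 m and 2√(Dt) = 2√(0.424 × 86.0) = 12.08 m.
Argument (x−vt)/(2√(Dt)) = (55.3 − 65.446)/12.08 = -0.8399; ½·erfc(-0.8399) = 0.8825.
C = 164 × 0.8825 = 145 mg/L.

145 mg/L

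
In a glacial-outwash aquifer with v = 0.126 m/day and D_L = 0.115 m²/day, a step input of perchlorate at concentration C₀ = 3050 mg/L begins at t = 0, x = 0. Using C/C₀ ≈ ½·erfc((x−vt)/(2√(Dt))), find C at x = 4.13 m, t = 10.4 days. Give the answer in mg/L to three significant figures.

104 mg/L

For a continuous step input, C/C₀ ≈ ½·erfc((x−vt)/(2√(Dt))).
vt = 0.126 × 10.4 = 1.3104 m and 2√(Dt) = 2√(0.115 × 10.4) = 2.187 m.
Argument (x−vt)/(2√(Dt)) = (4.13 − 1.3104)/2.187 = 1.289; ½·erfc(1.289) = 0.03416.
C = 3050 × 0.03416 = 104 mg/L.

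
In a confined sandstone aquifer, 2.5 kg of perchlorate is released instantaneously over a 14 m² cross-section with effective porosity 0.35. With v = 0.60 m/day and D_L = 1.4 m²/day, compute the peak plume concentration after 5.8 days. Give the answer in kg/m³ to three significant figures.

The peak of an instantaneous 1D plume sits at x = vt; there the Gaussian factor is 1 and C_max = M/(n_e·A·√(4πDt)), where n_e·A is the pore area the mass is dissolved in.
√(4πDt) = √(4π × 1.4 × 5.8) = 10.10 m, so C_max = 2.5/(0.35 × 14 × 10.10) = 0.0505 kg/m³.

0.0505 kg/m³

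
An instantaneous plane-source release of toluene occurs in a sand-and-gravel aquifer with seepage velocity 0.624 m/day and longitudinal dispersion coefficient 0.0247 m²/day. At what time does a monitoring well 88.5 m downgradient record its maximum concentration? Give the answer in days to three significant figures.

For the 1D instantaneous-source solution, setting ∂C/∂t = 0 at fixed x gives v²t² + 2Dt − x² = 0, so t = (√(D² + v²x²) − D)/v².
√(D² + v²x²) = √(0.0247² + 0.624² × 88.5²) = 55.22; v² = 0.389376.
t = (55.22 − 0.0247)/0.389376 = 142 days (vs. the pure-advection estimate x/v = 142 d).

142 days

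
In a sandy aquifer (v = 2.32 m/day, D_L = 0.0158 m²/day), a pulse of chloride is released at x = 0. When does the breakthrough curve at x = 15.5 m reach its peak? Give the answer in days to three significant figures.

6.68 days

For the 1D instantaneous-source solution, setting ∂C/∂t = 0 at fixed x gives v²t² + 2Dt − x² = 0, so t = (√(D² + v²x²) − D)/v².
√(D² + v²x²) = √(0.0158² + 2.32² × 15.5²) = 35.96; v² = 5.3824.
t = (35.96 − 0.0158)/5.3824 = 6.68 days (vs. the pure-advection estimate x/v = 6.68 d).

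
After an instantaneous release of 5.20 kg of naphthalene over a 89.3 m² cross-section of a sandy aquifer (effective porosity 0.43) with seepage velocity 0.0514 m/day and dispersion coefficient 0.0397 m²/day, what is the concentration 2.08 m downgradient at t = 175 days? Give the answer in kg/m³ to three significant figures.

0.00259 kg/m³

For an instantaneous plane source, C(x,t) = M/(n_e·A·√(4πDt)) · exp(−(x−vt)²/(4Dt)), with n_e·A the pore (flow) area.
Plume center vt = 0.0514 × 175 = 8.995 m, so the well at 2.08 m is 6.915 m upgradient of the peak.
√(4πDt) = 9.344 m, giving peak height M/(n_e·A·√(4πDt)) = 5.20/(0.43 × 89.3 × 9.344) = 0.01449 kg/m³.
(x−vt)²/(4Dt) = (-6.915)²/(4 × 0.0397 × 175) = 1.721; exp(−1.721) = 0.1789.
C = 0.01449 × 0.1789 = 0.00259 kg/m³.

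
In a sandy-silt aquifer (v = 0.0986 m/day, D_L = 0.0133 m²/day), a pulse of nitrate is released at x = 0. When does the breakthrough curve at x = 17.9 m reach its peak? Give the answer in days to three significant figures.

180 days

For the 1D instantaneous-source solution, setting ∂C/∂t = 0 at fixed x gives v²t² + 2Dt − x² = 0, so t = (√(D² + v²x²) − D)/v².
√(D² + v²x²) = √(0.0133² + 0.0986² × 17.9²) = 1.765; v² = 0.00972196.
t = (1.765 − 0.0133)/0.00972196 = 180 days (vs. the pure-advection estimate x/v = 182 d).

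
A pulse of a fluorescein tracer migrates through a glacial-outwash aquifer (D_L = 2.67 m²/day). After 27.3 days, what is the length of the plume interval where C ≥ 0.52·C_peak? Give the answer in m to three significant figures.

27.6 m

The plume is Gaussian with σ = √(2Dt) = √(2 × 2.67 × 27.3) = 12.07 m.
C/C_peak = exp(−Δx²/(2σ²)) = 0.52 ⇒ Δx = σ·√(−2 ln 0.52) = 12.07 × 1.144 = 13.81 m.
Width = 2Δx = 27.6 m.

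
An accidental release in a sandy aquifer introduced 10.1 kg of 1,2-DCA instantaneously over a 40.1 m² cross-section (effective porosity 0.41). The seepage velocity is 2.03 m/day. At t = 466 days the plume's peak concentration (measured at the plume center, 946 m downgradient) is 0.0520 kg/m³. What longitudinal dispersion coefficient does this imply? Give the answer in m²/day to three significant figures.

At the plume center C_max = M/(n_e·A·√(4πDt)), so D = M²/(4πt·(n_e·A·C_max)²).
n_e·A·C_max = 0.41 × 40.1 × 0.0520 = 0.8549 kg/m.
D = 10.1²/(4π × 466 × 0.8549²) = 0.0238 m²/day.

0.0238 m²/day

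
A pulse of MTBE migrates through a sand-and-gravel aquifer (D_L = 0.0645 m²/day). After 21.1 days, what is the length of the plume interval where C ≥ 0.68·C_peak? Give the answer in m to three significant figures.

2.90 m

The plume is Gaussian with σ = √(2Dt) = √(2 × 0.0645 × 21.1) = 1.650 m.
C/C_peak = exp(−Δx²/(2σ²)) = 0.68 ⇒ Δx = σ·√(−2 ln 0.68) = 1.650 × 0.8783 = 1.449 m.
Width = 2Δx = 2.90 m.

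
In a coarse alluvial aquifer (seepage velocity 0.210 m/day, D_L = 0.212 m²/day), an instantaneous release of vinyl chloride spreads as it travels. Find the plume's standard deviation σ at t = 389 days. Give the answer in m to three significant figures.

Dispersive spreading gives a Gaussian with σ² = 2Dt; advection only shifts the center.
σ = √(2 × 0.212 × 389) = 12.8 m.

12.8 m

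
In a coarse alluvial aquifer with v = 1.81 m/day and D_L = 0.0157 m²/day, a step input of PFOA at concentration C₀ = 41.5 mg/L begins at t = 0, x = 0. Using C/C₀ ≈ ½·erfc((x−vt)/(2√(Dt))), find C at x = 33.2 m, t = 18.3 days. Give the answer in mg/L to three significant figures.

19.1 mg/L

For a continuous step input, C/C₀ ≈ ½·erfc((x−vt)/(2√(Dt))).
vt = 1.81 × 18.3 = 33.123 m and 2√(Dt) = 2√(0.0157 × 18.3) = 1.072 m.
Argument (x−vt)/(2√(Dt)) = (33.2 − 33.123)/1.072 = 0.07183; ½·erfc(0.07183) = 0.4595.
C = 41.5 × 0.4595 = 19.1 mg/L.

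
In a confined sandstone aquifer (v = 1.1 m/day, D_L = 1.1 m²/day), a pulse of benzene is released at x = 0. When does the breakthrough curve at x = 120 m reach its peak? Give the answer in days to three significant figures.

108 days

For the 1D instantaneous-source solution, setting ∂C/∂t = 0 at fixed x gives v²t² + 2Dt − x² = 0, so t = (√(D² + v²x²) − D)/v².
√(D² + v²x²) = √(1.1² + 1.1² × 120²) = 132.0; v² = 1.21.
t = (132.0 − 1.1)/1.21 = 108 days (vs. the pure-advection estimate x/v = 109 d).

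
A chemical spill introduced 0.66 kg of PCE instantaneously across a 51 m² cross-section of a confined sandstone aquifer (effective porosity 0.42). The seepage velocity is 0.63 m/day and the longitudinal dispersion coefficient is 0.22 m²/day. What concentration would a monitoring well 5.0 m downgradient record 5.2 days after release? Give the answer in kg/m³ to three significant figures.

For an instantaneous plane source, C(x,t) = M/(n_e·A·√(4πDt)) · exp(−(x−vt)²/(4Dt)), with n_e·A the pore (flow) area.
Plume center vt = 0.63 × 5.2 = 3.276 m, so the well at 5.0 m is 1.724 m downgradient of the peak.
√(4πDt) = 3.792 m, giving peak height M/(n_e·A·√(4πDt)) = 0.66/(0.42 × 51 × 3.792) = 0.008126 kg/m³.
(x−vt)²/(4Dt) = (1.724)²/(4 × 0.22 × 5.2) = 0.6495; exp(−0.6495) = 0.5223.
C = 0.008126 × 0.5223 = 0.00424 kg/m³.

0.00424 kg/m³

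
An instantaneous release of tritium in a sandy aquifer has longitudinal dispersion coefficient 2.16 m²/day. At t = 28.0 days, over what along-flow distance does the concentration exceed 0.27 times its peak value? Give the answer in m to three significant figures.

The plume is Gaussian with σ = √(2Dt) = √(2 × 2.16 × 28.0) = 11.00 m.
C/C_peak = exp(−Δx²/(2σ²)) = 0.27 ⇒ Δx = σ·√(−2 ln 0.27) = 11.00 × 1.618 = 17.80 m.
Width = 2Δx = 35.6 m.

35.6 m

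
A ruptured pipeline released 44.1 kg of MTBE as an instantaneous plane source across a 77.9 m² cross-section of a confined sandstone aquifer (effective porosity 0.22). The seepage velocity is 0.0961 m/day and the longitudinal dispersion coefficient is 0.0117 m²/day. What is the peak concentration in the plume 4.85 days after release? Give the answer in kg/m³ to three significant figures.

The peak of an instantaneous 1D plume sits at x = vt; there the Gaussian factor is 1 and C_max = M/(n_e·A·√(4πDt)), where n_e·A is the pore area the mass is dissolved in.
√(4πDt) = √(4π × 0.0117 × 4.85) = 0.8444 m, so C_max = 44.1/(0.22 × 77.9 × 0.8444) = 3.05 kg/m³.

3.05 kg/m³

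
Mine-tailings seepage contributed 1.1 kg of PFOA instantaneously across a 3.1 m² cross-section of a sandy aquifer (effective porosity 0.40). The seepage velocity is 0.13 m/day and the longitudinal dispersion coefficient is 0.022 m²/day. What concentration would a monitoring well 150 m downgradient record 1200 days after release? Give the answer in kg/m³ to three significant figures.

For an instantaneous plane source, C(x,t) = M/(n_e·A·√(4πDt)) · exp(−(x−vt)²/(4Dt)), with n_e·A the pore (flow) area.
Plume center vt = 0.13 × 1200 = 156 m, so the well at 150 m is 6 m upgradient of the peak.
√(4πDt) = 18.21 m, giving peak height M/(n_e·A·√(4πDt)) = 1.1/(0.40 × 3.1 × 18.21) = 0.04871 kg/m³.
(x−vt)²/(4Dt) = (-6)²/(4 × 0.022 × 1200) = 0.3409; exp(−0.3409) = 0.7111.
C = 0.04871 × 0.7111 = 0.0346 kg/m³.

0.0346 kg/m³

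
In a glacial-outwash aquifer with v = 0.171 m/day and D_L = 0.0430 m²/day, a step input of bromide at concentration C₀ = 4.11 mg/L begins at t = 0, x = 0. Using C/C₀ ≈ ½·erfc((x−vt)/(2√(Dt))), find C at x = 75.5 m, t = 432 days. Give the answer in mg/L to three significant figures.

1.62 mg/L

For a continuous step input, C/C₀ ≈ ½·erfc((x−vt)/(2√(Dt))).
vt = 0.171 × 432 = 73.872 m and 2√(Dt) = 2√(0.0430 × 432) = 8.620 m.
Argument (x−vt)/(2√(Dt)) = (75.5 − 73.872)/8.620 = 0.1889; ½·erfc(0.1889) = 0.3947.
C = 4.11 × 0.3947 = 1.62 mg/L.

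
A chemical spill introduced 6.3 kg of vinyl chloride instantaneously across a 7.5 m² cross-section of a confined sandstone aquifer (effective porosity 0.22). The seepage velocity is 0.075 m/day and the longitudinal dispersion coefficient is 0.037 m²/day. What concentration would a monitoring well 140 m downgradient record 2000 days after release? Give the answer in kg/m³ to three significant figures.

0.0893 kg/m³

For an instantaneous plane source, C(x,t) = M/(n_e·A·√(4πDt)) · exp(−(x−vt)²/(4Dt)), with n_e·A the pore (flow) area.
Plume center vt = 0.075 × 2000 = 150 m, so the well at 140 m is 10 m upgradient of the peak.
√(4πDt) = 30.49 m, giving peak height M/(n_e·A·√(4πDt)) = 6.3/(0.22 × 7.5 × 30.49) = 0.1252 kg/m³.
(x−vt)²/(4Dt) = (-10)²/(4 × 0.037 × 2000) = 0.3378; exp(−0.3378) = 0.7133.
C = 0.1252 × 0.7133 = 0.0893 kg/m³.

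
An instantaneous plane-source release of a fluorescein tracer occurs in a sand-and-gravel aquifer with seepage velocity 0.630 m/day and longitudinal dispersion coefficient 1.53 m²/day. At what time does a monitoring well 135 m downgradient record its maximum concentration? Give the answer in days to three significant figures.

210 days

For the 1D instantaneous-source solution, setting ∂C/∂t = 0 at fixed x gives v²t² + 2Dt − x² = 0, so t = (√(D² + v²x²) − D)/v².
√(D² + v²x²) = √(1.53² + 0.630² × 135²) = 85.06; v² = 0.3969.
t = (85.06 − 1.53)/0.3969 = 210 days (vs. the pure-advection estimate x/v = 214 d).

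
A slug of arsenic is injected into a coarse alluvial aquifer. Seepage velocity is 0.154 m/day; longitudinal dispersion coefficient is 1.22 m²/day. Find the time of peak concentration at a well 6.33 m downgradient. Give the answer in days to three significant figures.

For the 1D instantaneous-source solution, setting ∂C/∂t = 0 at fixed x gives v²t² + 2Dt − x² = 0, so t = (√(D² + v²x²) − D)/v².
√(D² + v²x²) = √(1.22² + 0.154² × 6.33²) = 1.562; v² = 0.023716.
t = (1.562 − 1.22)/0.023716 = 14.4 days (vs. the pure-advection estimate x/v = 41.1 d).

14.4 days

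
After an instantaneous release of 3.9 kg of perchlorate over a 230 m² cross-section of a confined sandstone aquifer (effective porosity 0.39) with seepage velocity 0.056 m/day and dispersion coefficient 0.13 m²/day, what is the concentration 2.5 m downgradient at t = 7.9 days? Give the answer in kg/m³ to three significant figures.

0.00432 kg/m³

For an instantaneous plane source, C(x,t) = M/(n_e·A·√(4πDt)) · exp(−(x−vt)²/(4Dt)), with n_e·A the pore (flow) area.
Plume center vt = 0.056 × 7.9 = 0.4424 m, so the well at 2.5 m is 2.0576 m downgradient of the peak.
√(4πDt) = 3.592 m, giving peak height M/(n_e·A·√(4πDt)) = 3.9/(0.39 × 230 × 3.592) = 0.01210 kg/m³.
(x−vt)²/(4Dt) = (2.0576)²/(4 × 0.13 × 7.9) = 1.031; exp(−1.031) = 0.3567.
C = 0.01210 × 0.3567 = 0.00432 kg/m³.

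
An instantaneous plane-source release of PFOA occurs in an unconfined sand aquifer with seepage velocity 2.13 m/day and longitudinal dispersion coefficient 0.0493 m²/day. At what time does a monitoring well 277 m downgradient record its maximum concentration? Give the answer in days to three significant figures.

For the 1D instantaneous-source solution, setting ∂C/∂t = 0 at fixed x gives v²t² + 2Dt − x² = 0, so t = (√(D² + v²x²) − D)/v².
√(D² + v²x²) = √(0.0493² + 2.13² × 277²) = 590.0; v² = 4.5369.
t = (590.0 − 0.0493)/4.5369 = 130 days (vs. the pure-advection estimate x/v = 130 d).

130 days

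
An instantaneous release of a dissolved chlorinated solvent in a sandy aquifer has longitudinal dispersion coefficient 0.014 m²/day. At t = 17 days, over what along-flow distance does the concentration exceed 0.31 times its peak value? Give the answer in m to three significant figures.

The plume is Gaussian with σ = √(2Dt) = √(2 × 0.014 × 17) = 0.6899 m.
C/C_peak = exp(−Δx²/(2σ²)) = 0.31 ⇒ Δx = σ·√(−2 ln 0.31) = 0.6899 × 1.530 = 1.056 m.
Width = 2Δx = 2.11 m.

2.11 m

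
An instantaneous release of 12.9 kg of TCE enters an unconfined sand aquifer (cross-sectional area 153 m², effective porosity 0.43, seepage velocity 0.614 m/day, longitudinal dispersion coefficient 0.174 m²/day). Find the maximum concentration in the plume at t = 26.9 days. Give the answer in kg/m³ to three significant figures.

The peak of an instantaneous 1D plume sits at x = vt; there the Gaussian factor is 1 and C_max = M/(n_e·A·√(4πDt)), where n_e·A is the pore area the mass is dissolved in.
√(4πDt) = √(4π × 0.174 × 26.9) = 7.669 m, so C_max = 12.9/(0.43 × 153 × 7.669) = 0.0256 kg/m³.

0.0256 kg/m³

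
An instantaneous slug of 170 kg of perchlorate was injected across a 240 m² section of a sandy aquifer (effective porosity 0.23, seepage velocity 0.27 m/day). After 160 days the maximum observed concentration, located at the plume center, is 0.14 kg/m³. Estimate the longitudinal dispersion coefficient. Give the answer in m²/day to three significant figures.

At the plume center C_max = M/(n_e·A·√(4πDt)), so D = M²/(4πt·(n_e·A·C_max)²).
n_e·A·C_max = 0.23 × 240 × 0.14 = 7.728 kg/m.
D = 170²/(4π × 160 × 7.728²) = 0.241 m²/day.

0.241 m²/day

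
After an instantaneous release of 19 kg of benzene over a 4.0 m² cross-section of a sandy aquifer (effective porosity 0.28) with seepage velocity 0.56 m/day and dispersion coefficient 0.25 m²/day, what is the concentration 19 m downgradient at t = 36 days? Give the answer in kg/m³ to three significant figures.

For an instantaneous plane source, C(x,t) = M/(n_e·A·√(4πDt)) · exp(−(x−vt)²/(4Dt)), with n_e·A the pore (flow) area.
Plume center vt = 0.56 × 36 = 20.16 m, so the well at 19 m is 1.16 m upgradient of the peak.
√(4πDt) = 10.63 m, giving peak height M/(n_e·A·√(4πDt)) = 19/(0.28 × 4.0 × 10.63) = 1.596 kg/m³.
(x−vt)²/(4Dt) = (-1.16)²/(4 × 0.25 × 36) = 0.03738; exp(−0.03738) = 0.9633.
C = 1.596 × 0.9633 = 1.54 kg/m³.

1.54 kg/m³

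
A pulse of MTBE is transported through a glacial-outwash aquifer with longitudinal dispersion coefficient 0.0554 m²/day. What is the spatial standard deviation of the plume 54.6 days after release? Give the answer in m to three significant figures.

Dispersive spreading gives a Gaussian with σ² = 2Dt; advection only shifts the center.
σ = √(2 × 0.0554 × 54.6) = 2.46 m.

2.46 m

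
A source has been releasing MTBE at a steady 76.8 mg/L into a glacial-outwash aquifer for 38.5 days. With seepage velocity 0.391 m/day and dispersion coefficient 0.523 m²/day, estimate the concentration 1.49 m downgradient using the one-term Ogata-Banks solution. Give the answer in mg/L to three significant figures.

75.5 mg/L

For a continuous step input, C/C₀ ≈ ½·erfc((x−vt)/(2√(Dt))).
vt = 0.391 × 38.5 = 15.0535 m and 2√(Dt) = 2√(0.523 × 38.5) = 8.975 m.
Argument (x−vt)/(2√(Dt)) = (1.49 − 15.0535)/8.975 = -1.511; ½·erfc(-1.511) = 0.9837.
C = 76.8 × 0.9837 = 75.5 mg/L.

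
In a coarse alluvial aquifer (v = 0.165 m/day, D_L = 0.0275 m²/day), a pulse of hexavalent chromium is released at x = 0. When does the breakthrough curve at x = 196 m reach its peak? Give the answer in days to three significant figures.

1190 days

For the 1D instantaneous-source solution, setting ∂C/∂t = 0 at fixed x gives v²t² + 2Dt − x² = 0, so t = (√(D² + v²x²) − D)/v².
√(D² + v²x²) = √(0.0275² + 0.165² × 196²) = 32.34; v² = 0.027225.
t = (32.34 − 0.0275)/0.027225 = 1190 days (vs. the pure-advection estimate x/v = 1190 d).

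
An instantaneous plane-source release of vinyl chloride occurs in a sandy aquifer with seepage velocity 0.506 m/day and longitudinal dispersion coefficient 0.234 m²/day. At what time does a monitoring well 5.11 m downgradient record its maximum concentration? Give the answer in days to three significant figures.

For the 1D instantaneous-source solution, setting ∂C/∂t = 0 at fixed x gives v²t² + 2Dt − x² = 0, so t = (√(D² + v²x²) − D)/v².
√(D² + v²x²) = √(0.234² + 0.506² × 5.11²) = 2.596; v² = 0.256036.
t = (2.596 − 0.234)/0.256036 = 9.23 days (vs. the pure-advection estimate x/v = 10.1 d).

9.23 days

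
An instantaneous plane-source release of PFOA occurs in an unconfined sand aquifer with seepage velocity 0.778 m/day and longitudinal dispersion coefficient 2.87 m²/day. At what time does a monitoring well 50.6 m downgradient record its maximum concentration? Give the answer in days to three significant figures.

For the 1D instantaneous-source solution, setting ∂C/∂t = 0 at fixed x gives v²t² + 2Dt − x² = 0, so t = (√(D² + v²x²) − D)/v².
√(D² + v²x²) = √(2.87² + 0.778² × 50.6²) = 39.47; v² = 0.605284.
t = (39.47 − 2.87)/0.605284 = 60.5 days (vs. the pure-advection estimate x/v = 65.0 d).

60.5 days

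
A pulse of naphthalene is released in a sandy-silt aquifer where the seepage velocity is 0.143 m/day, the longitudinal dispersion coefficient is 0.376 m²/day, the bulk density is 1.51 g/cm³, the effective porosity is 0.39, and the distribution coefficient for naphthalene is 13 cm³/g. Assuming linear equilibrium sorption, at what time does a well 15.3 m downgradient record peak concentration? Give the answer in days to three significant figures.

4630 days

Retardation factor R = 1 + ρ_b·K_d/n = 1 + 1.51 × 13/0.39 = 51.33.
Sorption retards both mechanisms: v_R = v/R = 0.002786 m/day, D_R = D/R = 0.007325 m²/day.
Peak time from v_R²t² + 2D_R t − x² = 0: t = (√(D_R² + v_R²x²) − D_R)/v_R².
√(D_R² + v_R²x²) = √(0.007325² + 0.002786² × 15.3²) = 0.04325; v_R² = 7.762e-06.
t = (0.04325 − 0.007325)/7.762e-06 = 4630 days.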